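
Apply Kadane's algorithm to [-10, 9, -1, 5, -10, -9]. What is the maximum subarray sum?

Using Kadane's algorithm on [-10, 9, -1, 5, -10, -9]:

Scanning through the array:
Position 1 (value 9): max_ending_here = 9, max_so_far = 9
Position 2 (value -1): max_ending_here = 8, max_so_far = 9
Position 3 (value 5): max_ending_here = 13, max_so_far = 13
Position 4 (value -10): max_ending_here = 3, max_so_far = 13
Position 5 (value -9): max_ending_here = -6, max_so_far = 13

Maximum subarray: [9, -1, 5]
Maximum sum: 13

The maximum subarray is [9, -1, 5] with sum 13. This subarray runs from index 1 to index 3.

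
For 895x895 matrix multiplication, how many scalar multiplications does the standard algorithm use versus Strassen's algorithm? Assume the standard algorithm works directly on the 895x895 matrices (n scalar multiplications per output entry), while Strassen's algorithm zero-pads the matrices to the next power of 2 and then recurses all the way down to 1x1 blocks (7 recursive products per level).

Matrix multiplication for 895x895 matrices:

Strassen's algorithm requires power-of-2 dimensions. Pad 895x895 to 1024x1024 (next power of 2).

Standard algorithm: 895^3 = 716917375 multiplications
Strassen's algorithm: 7^(log2(1024)) = 7^10 = 282475249 multiplications
Savings: 716917375 - 282475249 = 434442126 multiplications

Standard: 716917375 multiplications (895^3). Strassen: 282475249 multiplications (7^10, after padding to 1024x1024). Strassen reduces 8 recursive multiplications to 7 at each level.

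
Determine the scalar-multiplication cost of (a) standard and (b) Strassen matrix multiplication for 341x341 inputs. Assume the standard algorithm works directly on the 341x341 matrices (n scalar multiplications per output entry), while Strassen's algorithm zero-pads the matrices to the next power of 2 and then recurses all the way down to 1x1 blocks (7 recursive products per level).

Matrix multiplication for 341x341 matrices:

Strassen's algorithm requires power-of-2 dimensions. Pad 341x341 to 512x512 (next power of 2).

Standard algorithm: 341^3 = 39651821 multiplications
Strassen's algorithm: 7^(log2(512)) = 7^9 = 40353607 multiplications
Difference: 39651821 - 40353607 = -701786 (Strassen uses MORE here due to padding overhead — for small or just-over-power-of-2 n, padding can outweigh the per-level savings)

Standard: 39651821 multiplications (341^3). Strassen: 40353607 multiplications (7^9, after padding to 512x512). Strassen reduces 8 recursive multiplications to 7 at each level.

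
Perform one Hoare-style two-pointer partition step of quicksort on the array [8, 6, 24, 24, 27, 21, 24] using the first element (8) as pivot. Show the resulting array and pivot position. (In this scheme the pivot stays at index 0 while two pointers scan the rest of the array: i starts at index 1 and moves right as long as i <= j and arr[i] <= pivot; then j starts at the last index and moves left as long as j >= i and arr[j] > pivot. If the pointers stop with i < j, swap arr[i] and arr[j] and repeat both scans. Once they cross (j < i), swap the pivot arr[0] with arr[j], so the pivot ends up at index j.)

Hoare-style two-pointer partition with pivot = 8:

Initial array: [8, 6, 24, 24, 27, 21, 24]

Pointers start at i = 1, j = 6.
i ends at 2, j ends at 1: the pointers have crossed (j < i), so scanning stops.

Swap pivot arr[0] with arr[1] to place pivot at position 1: [6, 8, 24, 24, 27, 21, 24]
Pivot position: 1

After partitioning with pivot 8, the array becomes [6, 8, 24, 24, 27, 21, 24]. The pivot is placed at index 1. All elements to the left of the pivot are <= 8, and all elements to the right are > 8.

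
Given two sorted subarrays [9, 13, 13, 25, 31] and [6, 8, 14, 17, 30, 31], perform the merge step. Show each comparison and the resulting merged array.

Merging process:

Compare 9 vs 6: take 6 from right. Merged: [6]
Compare 9 vs 8: take 8 from right. Merged: [6, 8]
Compare 9 vs 14: take 9 from left. Merged: [6, 8, 9]
Compare 13 vs 14: take 13 from left. Merged: [6, 8, 9, 13]
Compare 13 vs 14: take 13 from left. Merged: [6, 8, 9, 13, 13]
Compare 25 vs 14: take 14 from right. Merged: [6, 8, 9, 13, 13, 14]
Compare 25 vs 17: take 17 from right. Merged: [6, 8, 9, 13, 13, 14, 17]
Compare 25 vs 30: take 25 from left. Merged: [6, 8, 9, 13, 13, 14, 17, 25]
Compare 31 vs 30: take 30 from right. Merged: [6, 8, 9, 13, 13, 14, 17, 25, 30]
Compare 31 vs 31: take 31 from left. Merged: [6, 8, 9, 13, 13, 14, 17, 25, 30, 31]
Append remaining from right: [31]. Merged: [6, 8, 9, 13, 13, 14, 17, 25, 30, 31, 31]

Final merged array: [6, 8, 9, 13, 13, 14, 17, 25, 30, 31, 31]
Total comparisons: 10

The merged array is [6, 8, 9, 13, 13, 14, 17, 25, 30, 31, 31], requiring 10 comparisons. The merge step runs in O(n) time where n is the total number of elements.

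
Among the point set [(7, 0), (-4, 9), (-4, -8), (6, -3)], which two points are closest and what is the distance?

Computing all pairwise distances among 4 points:

d((7, 0), (-4, 9)) = 14.2127
d((7, 0), (-4, -8)) = 13.6015
d((7, 0), (6, -3)) = 3.1623 <-- minimum
d((-4, 9), (-4, -8)) = 17.0
d((-4, 9), (6, -3)) = 15.6205
d((-4, -8), (6, -3)) = 11.1803

Closest pair: (7, 0) and (6, -3) with distance 3.1623

The closest pair is (7, 0) and (6, -3) with Euclidean distance 3.1623. For 4 points, brute-force pairwise comparison is shown above. For large n, the divide-and-conquer algorithm (sort by x, recurse on halves, check the dividing strip) achieves O(n log n).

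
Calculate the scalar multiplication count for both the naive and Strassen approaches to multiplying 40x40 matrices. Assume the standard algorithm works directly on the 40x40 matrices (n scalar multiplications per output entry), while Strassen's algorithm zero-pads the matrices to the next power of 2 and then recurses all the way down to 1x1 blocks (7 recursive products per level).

Matrix multiplication for 40x40 matrices:

Strassen's algorithm requires power-of-2 dimensions. Pad 40x40 to 64x64 (next power of 2).

Standard algorithm: 40^3 = 64000 multiplications
Strassen's algorithm: 7^(log2(64)) = 7^6 = 117649 multiplications
Difference: 64000 - 117649 = -53649 (Strassen uses MORE here due to padding overhead — for small or just-over-power-of-2 n, padding can outweigh the per-level savings)

Standard: 64000 multiplications (40^3). Strassen: 117649 multiplications (7^6, after padding to 64x64). Strassen reduces 8 recursive multiplications to 7 at each level.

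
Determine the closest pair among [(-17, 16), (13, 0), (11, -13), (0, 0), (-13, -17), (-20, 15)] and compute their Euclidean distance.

Computing all pairwise distances among 6 points:

d((-17, 16), (13, 0)) = 34.0
d((-17, 16), (11, -13)) = 40.3113
d((-17, 16), (0, 0)) = 23.3452
d((-17, 16), (-13, -17)) = 33.2415
d((-17, 16), (-20, 15)) = 3.1623 <-- minimum
d((13, 0), (11, -13)) = 13.1529
d((13, 0), (0, 0)) = 13.0
d((13, 0), (-13, -17)) = 31.0644
d((13, 0), (-20, 15)) = 36.2491
d((11, -13), (0, 0)) = 17.0294
d((11, -13), (-13, -17)) = 24.3311
d((11, -13), (-20, 15)) = 41.7732
d((0, 0), (-13, -17)) = 21.4009
d((0, 0), (-20, 15)) = 25.0
d((-13, -17), (-20, 15)) = 32.7567

Closest pair: (-17, 16) and (-20, 15) with distance 3.1623

The closest pair is (-17, 16) and (-20, 15) with Euclidean distance 3.1623. For 6 points, brute-force pairwise comparison is shown above. For large n, the divide-and-conquer algorithm (sort by x, recurse on halves, check the dividing strip) achieves O(n log n).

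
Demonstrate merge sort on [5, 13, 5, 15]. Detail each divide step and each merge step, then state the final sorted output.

Merge sort trace:

Split: [5, 13, 5, 15] -> [5, 13] and [5, 15]
  Split: [5, 13] -> [5] and [13]
  Merge: [5] + [13] -> [5, 13]
  Split: [5, 15] -> [5] and [15]
  Merge: [5] + [15] -> [5, 15]
Merge: [5, 13] + [5, 15] -> [5, 5, 13, 15]

Final sorted array: [5, 5, 13, 15]

The merge sort proceeds by recursively splitting the array and merging sorted halves.
After all merges, the sorted array is [5, 5, 13, 15].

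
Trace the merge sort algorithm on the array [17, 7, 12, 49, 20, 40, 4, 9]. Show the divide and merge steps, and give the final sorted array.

Merge sort trace:

Split: [17, 7, 12, 49, 20, 40, 4, 9] -> [17, 7, 12, 49] and [20, 40, 4, 9]
  Split: [17, 7, 12, 49] -> [17, 7] and [12, 49]
    Split: [17, 7] -> [17] and [7]
    Merge: [17] + [7] -> [7, 17]
    Split: [12, 49] -> [12] and [49]
    Merge: [12] + [49] -> [12, 49]
  Merge: [7, 17] + [12, 49] -> [7, 12, 17, 49]
  Split: [20, 40, 4, 9] -> [20, 40] and [4, 9]
    Split: [20, 40] -> [20] and [40]
    Merge: [20] + [40] -> [20, 40]
    Split: [4, 9] -> [4] and [9]
    Merge: [4] + [9] -> [4, 9]
  Merge: [20, 40] + [4, 9] -> [4, 9, 20, 40]
Merge: [7, 12, 17, 49] + [4, 9, 20, 40] -> [4, 7, 9, 12, 17, 20, 40, 49]

Final sorted array: [4, 7, 9, 12, 17, 20, 40, 49]

The merge sort proceeds by recursively splitting the array and merging sorted halves.
After all merges, the sorted array is [4, 7, 9, 12, 17, 20, 40, 49].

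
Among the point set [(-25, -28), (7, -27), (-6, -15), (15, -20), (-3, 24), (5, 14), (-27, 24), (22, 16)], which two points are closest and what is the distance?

Computing all pairwise distances among 8 points:

d((-25, -28), (7, -27)) = 32.0156
d((-25, -28), (-6, -15)) = 23.0217
d((-25, -28), (15, -20)) = 40.7922
d((-25, -28), (-3, 24)) = 56.4624
d((-25, -28), (5, 14)) = 51.614
d((-25, -28), (-27, 24)) = 52.0384
d((-25, -28), (22, 16)) = 64.3817
d((7, -27), (-6, -15)) = 17.6918
d((7, -27), (15, -20)) = 10.6301 <-- minimum
d((7, -27), (-3, 24)) = 51.9711
d((7, -27), (5, 14)) = 41.0488
d((7, -27), (-27, 24)) = 61.2944
d((7, -27), (22, 16)) = 45.5412
d((-6, -15), (15, -20)) = 21.587
d((-6, -15), (-3, 24)) = 39.1152
d((-6, -15), (5, 14)) = 31.0161
d((-6, -15), (-27, 24)) = 44.2945
d((-6, -15), (22, 16)) = 41.7732
d((15, -20), (-3, 24)) = 47.5395
d((15, -20), (5, 14)) = 35.4401
d((15, -20), (-27, 24)) = 60.8276
d((15, -20), (22, 16)) = 36.6742
d((-3, 24), (5, 14)) = 12.8062
d((-3, 24), (-27, 24)) = 24.0
d((-3, 24), (22, 16)) = 26.2488
d((5, 14), (-27, 24)) = 33.5261
d((5, 14), (22, 16)) = 17.1172
d((-27, 24), (22, 16)) = 49.6488

Closest pair: (7, -27) and (15, -20) with distance 10.6301

The closest pair is (7, -27) and (15, -20) with Euclidean distance 10.6301. For 8 points, brute-force pairwise comparison is shown above. For large n, the divide-and-conquer algorithm (sort by x, recurse on halves, check the dividing strip) achieves O(n log n).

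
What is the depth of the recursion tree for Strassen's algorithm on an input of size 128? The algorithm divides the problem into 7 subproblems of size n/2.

For divide and conquer with division factor 2:

Problem sizes at each level:
Level 0: 128
Level 1: 64
Level 2: 32
Level 3: 16
Level 4: 8
Level 5: 4
Level 6: 2
Level 7: 1

The root is level 0 and the size-1 base case is level 7 (the tree spans levels 0 through 7, i.e. 8 levels counting the root), so the depth is the number of divisions: log_2(128) = 7

The recursion tree depth is log_2(128) = 7. At each level, the problem size is divided by 2, so it takes 7 divisions to reduce to a base case of size 1. The algorithm makes 7 recursive calls at each level.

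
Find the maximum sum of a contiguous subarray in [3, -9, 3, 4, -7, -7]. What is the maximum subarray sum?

Using Kadane's algorithm on [3, -9, 3, 4, -7, -7]:

Scanning through the array:
Position 1 (value -9): max_ending_here = -6, max_so_far = 3
Position 2 (value 3): max_ending_here = 3, max_so_far = 3
Position 3 (value 4): max_ending_here = 7, max_so_far = 7
Position 4 (value -7): max_ending_here = 0, max_so_far = 7
Position 5 (value -7): max_ending_here = -7, max_so_far = 7

Maximum subarray: [3, 4]
Maximum sum: 7

The maximum subarray is [3, 4] with sum 7. This subarray runs from index 2 to index 3.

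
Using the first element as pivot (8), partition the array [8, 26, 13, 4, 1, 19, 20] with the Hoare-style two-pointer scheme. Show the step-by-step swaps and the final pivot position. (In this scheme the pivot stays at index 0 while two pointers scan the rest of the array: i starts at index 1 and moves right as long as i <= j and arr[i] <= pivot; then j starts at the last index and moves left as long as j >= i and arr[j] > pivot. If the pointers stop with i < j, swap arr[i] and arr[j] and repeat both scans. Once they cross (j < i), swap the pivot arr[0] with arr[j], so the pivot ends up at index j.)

Hoare-style two-pointer partition with pivot = 8:

Initial array: [8, 26, 13, 4, 1, 19, 20]

Pointers start at i = 1, j = 6.
i stops at index 1 (arr[1]=26 > 8), j stops at index 4 (arr[4]=1 <= 8): swap arr[1] and arr[4], array becomes [8, 1, 13, 4, 26, 19, 20]
i stops at index 2 (arr[2]=13 > 8), j stops at index 3 (arr[3]=4 <= 8): swap arr[2] and arr[3], array becomes [8, 1, 4, 13, 26, 19, 20]
i ends at 3, j ends at 2: the pointers have crossed (j < i), so scanning stops.

Swap pivot arr[0] with arr[2] to place pivot at position 2: [4, 1, 8, 13, 26, 19, 20]
Pivot position: 2

After partitioning with pivot 8, the array becomes [4, 1, 8, 13, 26, 19, 20]. The pivot is placed at index 2. All elements to the left of the pivot are <= 8, and all elements to the right are > 8.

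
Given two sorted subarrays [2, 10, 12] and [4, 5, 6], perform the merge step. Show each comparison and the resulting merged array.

Merging process:

Compare 2 vs 4: take 2 from left. Merged: [2]
Compare 10 vs 4: take 4 from right. Merged: [2, 4]
Compare 10 vs 5: take 5 from right. Merged: [2, 4, 5]
Compare 10 vs 6: take 6 from right. Merged: [2, 4, 5, 6]
Append remaining from left: [10, 12]. Merged: [2, 4, 5, 6, 10, 12]

Final merged array: [2, 4, 5, 6, 10, 12]
Total comparisons: 4

The merged array is [2, 4, 5, 6, 10, 12], requiring 4 comparisons. The merge step runs in O(n) time where n is the total number of elements.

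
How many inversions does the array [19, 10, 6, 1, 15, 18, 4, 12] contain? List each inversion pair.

Finding inversions in [19, 10, 6, 1, 15, 18, 4, 12]:

(0, 1): arr[0]=19 > arr[1]=10
(0, 2): arr[0]=19 > arr[2]=6
(0, 3): arr[0]=19 > arr[3]=1
(0, 4): arr[0]=19 > arr[4]=15
(0, 5): arr[0]=19 > arr[5]=18
(0, 6): arr[0]=19 > arr[6]=4
(0, 7): arr[0]=19 > arr[7]=12
(1, 2): arr[1]=10 > arr[2]=6
(1, 3): arr[1]=10 > arr[3]=1
(1, 6): arr[1]=10 > arr[6]=4
(2, 3): arr[2]=6 > arr[3]=1
(2, 6): arr[2]=6 > arr[6]=4
(4, 6): arr[4]=15 > arr[6]=4
(4, 7): arr[4]=15 > arr[7]=12
(5, 6): arr[5]=18 > arr[6]=4
(5, 7): arr[5]=18 > arr[7]=12

Total inversions: 16

The array has 16 inversion(s): (0,1), (0,2), (0,3), (0,4), (0,5), (0,6), (0,7), (1,2), (1,3), (1,6), (2,3), (2,6), (4,6), (4,7), (5,6), (5,7). Each pair (i,j) satisfies i < j and arr[i] > arr[j].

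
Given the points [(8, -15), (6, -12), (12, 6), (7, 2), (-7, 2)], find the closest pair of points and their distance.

Computing all pairwise distances among 5 points:

d((8, -15), (6, -12)) = 3.6056 <-- minimum
d((8, -15), (12, 6)) = 21.3776
d((8, -15), (7, 2)) = 17.0294
d((8, -15), (-7, 2)) = 22.6716
d((6, -12), (12, 6)) = 18.9737
d((6, -12), (7, 2)) = 14.0357
d((6, -12), (-7, 2)) = 19.105
d((12, 6), (7, 2)) = 6.4031
d((12, 6), (-7, 2)) = 19.4165
d((7, 2), (-7, 2)) = 14.0

Closest pair: (8, -15) and (6, -12) with distance 3.6056

The closest pair is (8, -15) and (6, -12) with Euclidean distance 3.6056. For 5 points, brute-force pairwise comparison is shown above. For large n, the divide-and-conquer algorithm (sort by x, recurse on halves, check the dividing strip) achieves O(n log n).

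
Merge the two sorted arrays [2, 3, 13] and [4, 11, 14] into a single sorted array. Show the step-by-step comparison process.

Merging process:

Compare 2 vs 4: take 2 from left. Merged: [2]
Compare 3 vs 4: take 3 from left. Merged: [2, 3]
Compare 13 vs 4: take 4 from right. Merged: [2, 3, 4]
Compare 13 vs 11: take 11 from right. Merged: [2, 3, 4, 11]
Compare 13 vs 14: take 13 from left. Merged: [2, 3, 4, 11, 13]
Append remaining from right: [14]. Merged: [2, 3, 4, 11, 13, 14]

Final merged array: [2, 3, 4, 11, 13, 14]
Total comparisons: 5

The merged array is [2, 3, 4, 11, 13, 14], requiring 5 comparisons. The merge step runs in O(n) time where n is the total number of elements.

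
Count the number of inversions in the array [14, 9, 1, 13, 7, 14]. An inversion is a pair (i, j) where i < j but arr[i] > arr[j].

Finding inversions in [14, 9, 1, 13, 7, 14]:

(0, 1): arr[0]=14 > arr[1]=9
(0, 2): arr[0]=14 > arr[2]=1
(0, 3): arr[0]=14 > arr[3]=13
(0, 4): arr[0]=14 > arr[4]=7
(1, 2): arr[1]=9 > arr[2]=1
(1, 4): arr[1]=9 > arr[4]=7
(3, 4): arr[3]=13 > arr[4]=7

Total inversions: 7

The array has 7 inversion(s): (0,1), (0,2), (0,3), (0,4), (1,2), (1,4), (3,4). Each pair (i,j) satisfies i < j and arr[i] > arr[j].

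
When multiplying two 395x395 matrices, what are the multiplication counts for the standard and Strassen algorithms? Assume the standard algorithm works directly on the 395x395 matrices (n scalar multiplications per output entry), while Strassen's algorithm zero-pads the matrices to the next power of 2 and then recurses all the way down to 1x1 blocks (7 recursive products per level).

Matrix multiplication for 395x395 matrices:

Strassen's algorithm requires power-of-2 dimensions. Pad 395x395 to 512x512 (next power of 2).

Standard algorithm: 395^3 = 61629875 multiplications
Strassen's algorithm: 7^(log2(512)) = 7^9 = 40353607 multiplications
Savings: 61629875 - 40353607 = 21276268 multiplications

Standard: 61629875 multiplications (395^3). Strassen: 40353607 multiplications (7^9, after padding to 512x512). Strassen reduces 8 recursive multiplications to 7 at each level.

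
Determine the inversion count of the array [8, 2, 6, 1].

Finding inversions in [8, 2, 6, 1]:

(0, 1): arr[0]=8 > arr[1]=2
(0, 2): arr[0]=8 > arr[2]=6
(0, 3): arr[0]=8 > arr[3]=1
(1, 3): arr[1]=2 > arr[3]=1
(2, 3): arr[2]=6 > arr[3]=1

Total inversions: 5

The array has 5 inversion(s): (0,1), (0,2), (0,3), (1,3), (2,3). Each pair (i,j) satisfies i < j and arr[i] > arr[j].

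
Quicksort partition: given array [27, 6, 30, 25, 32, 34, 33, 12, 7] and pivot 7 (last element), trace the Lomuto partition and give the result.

Lomuto partition with pivot = 7:

Initial array: [27, 6, 30, 25, 32, 34, 33, 12, 7]

arr[0]=27 > 7: no swap
arr[1]=6 <= 7: swap with position 0, array becomes [6, 27, 30, 25, 32, 34, 33, 12, 7]
arr[2]=30 > 7: no swap
arr[3]=25 > 7: no swap
arr[4]=32 > 7: no swap
arr[5]=34 > 7: no swap
arr[6]=33 > 7: no swap
arr[7]=12 > 7: no swap

Place pivot at position 1: [6, 7, 30, 25, 32, 34, 33, 12, 27]
Pivot position: 1

After partitioning with pivot 7, the array becomes [6, 7, 30, 25, 32, 34, 33, 12, 27]. The pivot is placed at index 1. All elements to the left of the pivot are <= 7, and all elements to the right are > 7.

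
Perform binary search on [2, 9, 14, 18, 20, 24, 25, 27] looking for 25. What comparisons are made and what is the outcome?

Binary search for 25 in [2, 9, 14, 18, 20, 24, 25, 27]:

lo=0, hi=7, mid=3, arr[mid]=18 -> 18 < 25, search right half
lo=4, hi=7, mid=5, arr[mid]=24 -> 24 < 25, search right half
lo=6, hi=7, mid=6, arr[mid]=25 -> Found target at index 6!

Binary search finds 25 at index 6 after 3 comparisons. The search repeatedly halves the search space by comparing with the middle element.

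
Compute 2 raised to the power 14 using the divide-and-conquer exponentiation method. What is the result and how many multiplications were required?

Computing 2^14 by squaring (build up from 2^1; each line after the first costs one multiplication):

2^1 = 2
2^2 = (2^1)^2 = 2^2 = 4
2^3 = 2 * 2^2 = 2 * 4 = 8
2^6 = (2^3)^2 = 8^2 = 64
2^7 = 2 * 2^6 = 2 * 64 = 128
2^14 = (2^7)^2 = 128^2 = 16384

Result: 16384
Multiplications needed: 5 (5 lines after 2^1)

2^14 = 16384. Using exponentiation by squaring, this requires 5 multiplications. The key idea: if the exponent is even, square the half-power; if odd, multiply by the base once.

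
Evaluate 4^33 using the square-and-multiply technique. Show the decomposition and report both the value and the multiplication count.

Computing 4^33 by squaring (build up from 4^1; each line after the first costs one multiplication):

4^1 = 4
4^2 = (4^1)^2 = 4^2 = 16
4^4 = (4^2)^2 = 16^2 = 256
4^8 = (4^4)^2 = 256^2 = 65536
4^16 = (4^8)^2 = 65536^2 = 4294967296
4^32 = (4^16)^2 = 4294967296^2 = 18446744073709551616
4^33 = 4 * 4^32 = 4 * 18446744073709551616 = 73786976294838206464

Result: 73786976294838206464
Multiplications needed: 6 (6 lines after 4^1)

4^33 = 73786976294838206464. Using exponentiation by squaring, this requires 6 multiplications. The key idea: if the exponent is even, square the half-power; if odd, multiply by the base once.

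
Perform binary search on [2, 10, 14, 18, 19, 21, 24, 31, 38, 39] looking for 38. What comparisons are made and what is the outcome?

Binary search for 38 in [2, 10, 14, 18, 19, 21, 24, 31, 38, 39]:

lo=0, hi=9, mid=4, arr[mid]=19 -> 19 < 38, search right half
lo=5, hi=9, mid=7, arr[mid]=31 -> 31 < 38, search right half
lo=8, hi=9, mid=8, arr[mid]=38 -> Found target at index 8!

Binary search finds 38 at index 8 after 3 comparisons. The search repeatedly halves the search space by comparing with the middle element.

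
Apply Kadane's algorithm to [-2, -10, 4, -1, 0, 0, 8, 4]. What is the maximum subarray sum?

Using Kadane's algorithm on [-2, -10, 4, -1, 0, 0, 8, 4]:

Scanning through the array:
Position 1 (value -10): max_ending_here = -10, max_so_far = -2
Position 2 (value 4): max_ending_here = 4, max_so_far = 4
Position 3 (value -1): max_ending_here = 3, max_so_far = 4
Position 4 (value 0): max_ending_here = 3, max_so_far = 4
Position 5 (value 0): max_ending_here = 3, max_so_far = 4
Position 6 (value 8): max_ending_here = 11, max_so_far = 11
Position 7 (value 4): max_ending_here = 15, max_so_far = 15

Maximum subarray: [4, -1, 0, 0, 8, 4]
Maximum sum: 15

The maximum subarray is [4, -1, 0, 0, 8, 4] with sum 15. This subarray runs from index 2 to index 7.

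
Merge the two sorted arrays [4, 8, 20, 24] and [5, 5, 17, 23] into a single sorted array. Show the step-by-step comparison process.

Merging process:

Compare 4 vs 5: take 4 from left. Merged: [4]
Compare 8 vs 5: take 5 from right. Merged: [4, 5]
Compare 8 vs 5: take 5 from right. Merged: [4, 5, 5]
Compare 8 vs 17: take 8 from left. Merged: [4, 5, 5, 8]
Compare 20 vs 17: take 17 from right. Merged: [4, 5, 5, 8, 17]
Compare 20 vs 23: take 20 from left. Merged: [4, 5, 5, 8, 17, 20]
Compare 24 vs 23: take 23 from right. Merged: [4, 5, 5, 8, 17, 20, 23]
Append remaining from left: [24]. Merged: [4, 5, 5, 8, 17, 20, 23, 24]

Final merged array: [4, 5, 5, 8, 17, 20, 23, 24]
Total comparisons: 7

The merged array is [4, 5, 5, 8, 17, 20, 23, 24], requiring 7 comparisons. The merge step runs in O(n) time where n is the total number of elements.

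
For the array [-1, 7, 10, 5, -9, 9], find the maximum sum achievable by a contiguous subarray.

Using Kadane's algorithm on [-1, 7, 10, 5, -9, 9]:

Scanning through the array:
Position 1 (value 7): max_ending_here = 7, max_so_far = 7
Position 2 (value 10): max_ending_here = 17, max_so_far = 17
Position 3 (value 5): max_ending_here = 22, max_so_far = 22
Position 4 (value -9): max_ending_here = 13, max_so_far = 22
Position 5 (value 9): max_ending_here = 22, max_so_far = 22

Maximum subarray: [7, 10, 5]
Maximum sum: 22

The maximum subarray is [7, 10, 5] with sum 22. This subarray runs from index 1 to index 3.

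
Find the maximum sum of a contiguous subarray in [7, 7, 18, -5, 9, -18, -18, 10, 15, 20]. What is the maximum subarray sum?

Using Kadane's algorithm on [7, 7, 18, -5, 9, -18, -18, 10, 15, 20]:

Scanning through the array:
Position 1 (value 7): max_ending_here = 14, max_so_far = 14
Position 2 (value 18): max_ending_here = 32, max_so_far = 32
Position 3 (value -5): max_ending_here = 27, max_so_far = 32
Position 4 (value 9): max_ending_here = 36, max_so_far = 36
Position 5 (value -18): max_ending_here = 18, max_so_far = 36
Position 6 (value -18): max_ending_here = 0, max_so_far = 36
Position 7 (value 10): max_ending_here = 10, max_so_far = 36
Position 8 (value 15): max_ending_here = 25, max_so_far = 36
Position 9 (value 20): max_ending_here = 45, max_so_far = 45

Maximum subarray: [7, 7, 18, -5, 9, -18, -18, 10, 15, 20]
Maximum sum: 45

The maximum subarray is [7, 7, 18, -5, 9, -18, -18, 10, 15, 20] with sum 45. This subarray runs from index 0 to index 9.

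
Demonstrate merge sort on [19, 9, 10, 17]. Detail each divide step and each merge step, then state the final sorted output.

Merge sort trace:

Split: [19, 9, 10, 17] -> [19, 9] and [10, 17]
  Split: [19, 9] -> [19] and [9]
  Merge: [19] + [9] -> [9, 19]
  Split: [10, 17] -> [10] and [17]
  Merge: [10] + [17] -> [10, 17]
Merge: [9, 19] + [10, 17] -> [9, 10, 17, 19]

Final sorted array: [9, 10, 17, 19]

The merge sort proceeds by recursively splitting the array and merging sorted halves.
After all merges, the sorted array is [9, 10, 17, 19].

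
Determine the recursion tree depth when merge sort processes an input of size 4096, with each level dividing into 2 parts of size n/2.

For divide and conquer with division factor 2:

Problem sizes at each level:
Level 0: 4096
Level 1: 2048
Level 2: 1024
Level 3: 512
Level 4: 256
Level 5: 128
Level 6: 64
Level 7: 32
Level 8: 16
Level 9: 8
Level 10: 4
Level 11: 2
Level 12: 1

The root is level 0 and the size-1 base case is level 12 (the tree spans levels 0 through 12, i.e. 13 levels counting the root), so the depth is the number of divisions: log_2(4096) = 12

The recursion tree depth is log_2(4096) = 12. At each level, the problem size is divided by 2, so it takes 12 divisions to reduce to a base case of size 1. The algorithm makes 2 recursive calls at each level.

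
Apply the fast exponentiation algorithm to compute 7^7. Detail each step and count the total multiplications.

Computing 7^7 by squaring (build up from 7^1; each line after the first costs one multiplication):

7^1 = 7
7^2 = (7^1)^2 = 7^2 = 49
7^3 = 7 * 7^2 = 7 * 49 = 343
7^6 = (7^3)^2 = 343^2 = 117649
7^7 = 7 * 7^6 = 7 * 117649 = 823543

Result: 823543
Multiplications needed: 4 (4 lines after 7^1)

7^7 = 823543. Using exponentiation by squaring, this requires 4 multiplications. The key idea: if the exponent is even, square the half-power; if odd, multiply by the base once.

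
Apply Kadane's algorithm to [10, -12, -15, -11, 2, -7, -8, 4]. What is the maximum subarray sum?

Using Kadane's algorithm on [10, -12, -15, -11, 2, -7, -8, 4]:

Scanning through the array:
Position 1 (value -12): max_ending_here = -2, max_so_far = 10
Position 2 (value -15): max_ending_here = -15, max_so_far = 10
Position 3 (value -11): max_ending_here = -11, max_so_far = 10
Position 4 (value 2): max_ending_here = 2, max_so_far = 10
Position 5 (value -7): max_ending_here = -5, max_so_far = 10
Position 6 (value -8): max_ending_here = -8, max_so_far = 10
Position 7 (value 4): max_ending_here = 4, max_so_far = 10

Maximum subarray: [10]
Maximum sum: 10

The maximum subarray is [10] with sum 10. This subarray runs from index 0 to index 0.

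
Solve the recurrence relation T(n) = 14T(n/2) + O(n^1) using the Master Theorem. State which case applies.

Master Theorem for T(n) = 14T(n/2) + O(n^1):

a = 14, b = 2, c = 1
log_b(a) = log_2(14) = 3.8074

Case 1: c = 1 < log_2(14) = 3.8074
T(n) = O(n^(log_2 14))

For T(n) = 14T(n/2) + O(n^1): log_2(14) = 3.8074. This is Case 1 of the Master Theorem (c < log_b(a), work dominated by leaves), giving O(n^(log_2 14)).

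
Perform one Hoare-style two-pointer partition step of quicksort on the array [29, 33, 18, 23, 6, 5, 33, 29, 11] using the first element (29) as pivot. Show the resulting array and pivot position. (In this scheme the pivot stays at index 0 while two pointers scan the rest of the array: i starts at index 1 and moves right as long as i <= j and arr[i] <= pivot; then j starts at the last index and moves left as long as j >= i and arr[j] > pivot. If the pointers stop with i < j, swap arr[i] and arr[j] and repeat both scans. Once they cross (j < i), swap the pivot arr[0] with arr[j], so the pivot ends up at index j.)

Hoare-style two-pointer partition with pivot = 29:

Initial array: [29, 33, 18, 23, 6, 5, 33, 29, 11]

Pointers start at i = 1, j = 8.
i stops at index 1 (arr[1]=33 > 29), j stops at index 8 (arr[8]=11 <= 29): swap arr[1] and arr[8], array becomes [29, 11, 18, 23, 6, 5, 33, 29, 33]
i stops at index 6 (arr[6]=33 > 29), j stops at index 7 (arr[7]=29 <= 29): swap arr[6] and arr[7], array becomes [29, 11, 18, 23, 6, 5, 29, 33, 33]
i ends at 7, j ends at 6: the pointers have crossed (j < i), so scanning stops.

Swap pivot arr[0] with arr[6] to place pivot at position 6: [29, 11, 18, 23, 6, 5, 29, 33, 33]
Pivot position: 6

After partitioning with pivot 29, the array becomes [29, 11, 18, 23, 6, 5, 29, 33, 33]. The pivot is placed at index 6. All elements to the left of the pivot are <= 29, and all elements to the right are > 29.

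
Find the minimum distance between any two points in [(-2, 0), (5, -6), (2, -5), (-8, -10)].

Computing all pairwise distances among 4 points:

d((-2, 0), (5, -6)) = 9.2195
d((-2, 0), (2, -5)) = 6.4031
d((-2, 0), (-8, -10)) = 11.6619
d((5, -6), (2, -5)) = 3.1623 <-- minimum
d((5, -6), (-8, -10)) = 13.6015
d((2, -5), (-8, -10)) = 11.1803

Closest pair: (5, -6) and (2, -5) with distance 3.1623

The closest pair is (5, -6) and (2, -5) with Euclidean distance 3.1623. For 4 points, brute-force pairwise comparison is shown above. For large n, the divide-and-conquer algorithm (sort by x, recurse on halves, check the dividing strip) achieves O(n log n).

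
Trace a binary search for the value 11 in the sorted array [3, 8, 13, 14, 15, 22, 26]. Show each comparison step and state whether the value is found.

Binary search for 11 in [3, 8, 13, 14, 15, 22, 26]:

lo=0, hi=6, mid=3, arr[mid]=14 -> 14 > 11, search left half
lo=0, hi=2, mid=1, arr[mid]=8 -> 8 < 11, search right half
lo=2, hi=2, mid=2, arr[mid]=13 -> 13 > 11, search left half
lo=2 > hi=1, target 11 not found

Binary search determines that 11 is not in the array after 3 comparisons. The search space was exhausted without finding the target.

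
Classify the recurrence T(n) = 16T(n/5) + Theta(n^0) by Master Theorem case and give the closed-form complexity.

Master Theorem for T(n) = 16T(n/5) + O(n^0):

a = 16, b = 5, c = 0
log_b(a) = log_5(16) = 1.7227

Case 1: c = 0 < log_5(16) = 1.7227
T(n) = O(n^(log_5 16))

For T(n) = 16T(n/5) + O(n^0): log_5(16) = 1.7227. This is Case 1 of the Master Theorem (c < log_b(a), work dominated by leaves), giving O(n^(log_5 16)).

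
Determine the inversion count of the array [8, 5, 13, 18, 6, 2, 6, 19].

Finding inversions in [8, 5, 13, 18, 6, 2, 6, 19]:

(0, 1): arr[0]=8 > arr[1]=5
(0, 4): arr[0]=8 > arr[4]=6
(0, 5): arr[0]=8 > arr[5]=2
(0, 6): arr[0]=8 > arr[6]=6
(1, 5): arr[1]=5 > arr[5]=2
(2, 4): arr[2]=13 > arr[4]=6
(2, 5): arr[2]=13 > arr[5]=2
(2, 6): arr[2]=13 > arr[6]=6
(3, 4): arr[3]=18 > arr[4]=6
(3, 5): arr[3]=18 > arr[5]=2
(3, 6): arr[3]=18 > arr[6]=6
(4, 5): arr[4]=6 > arr[5]=2

Total inversions: 12

The array has 12 inversion(s): (0,1), (0,4), (0,5), (0,6), (1,5), (2,4), (2,5), (2,6), (3,4), (3,5), (3,6), (4,5). Each pair (i,j) satisfies i < j and arr[i] > arr[j].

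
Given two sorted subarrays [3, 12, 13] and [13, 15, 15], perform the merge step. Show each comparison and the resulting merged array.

Merging process:

Compare 3 vs 13: take 3 from left. Merged: [3]
Compare 12 vs 13: take 12 from left. Merged: [3, 12]
Compare 13 vs 13: take 13 from left. Merged: [3, 12, 13]
Append remaining from right: [13, 15, 15]. Merged: [3, 12, 13, 13, 15, 15]

Final merged array: [3, 12, 13, 13, 15, 15]
Total comparisons: 3

The merged array is [3, 12, 13, 13, 15, 15], requiring 3 comparisons. The merge step runs in O(n) time where n is the total number of elements.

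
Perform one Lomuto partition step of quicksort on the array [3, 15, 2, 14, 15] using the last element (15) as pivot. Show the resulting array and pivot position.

Lomuto partition with pivot = 15:

Initial array: [3, 15, 2, 14, 15]

arr[0]=3 <= 15: swap with position 0, array becomes [3, 15, 2, 14, 15]
arr[1]=15 <= 15: swap with position 1, array becomes [3, 15, 2, 14, 15]
arr[2]=2 <= 15: swap with position 2, array becomes [3, 15, 2, 14, 15]
arr[3]=14 <= 15: swap with position 3, array becomes [3, 15, 2, 14, 15]

Place pivot at position 4: [3, 15, 2, 14, 15]
Pivot position: 4

After partitioning with pivot 15, the array becomes [3, 15, 2, 14, 15]. The pivot is placed at index 4. All elements to the left of the pivot are <= 15, and all elements to the right are > 15.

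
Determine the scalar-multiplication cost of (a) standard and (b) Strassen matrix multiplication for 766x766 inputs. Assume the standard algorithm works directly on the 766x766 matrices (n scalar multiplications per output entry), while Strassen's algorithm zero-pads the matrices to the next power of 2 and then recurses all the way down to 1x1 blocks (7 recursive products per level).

Matrix multiplication for 766x766 matrices:

Strassen's algorithm requires power-of-2 dimensions. Pad 766x766 to 1024x1024 (next power of 2).

Standard algorithm: 766^3 = 449455096 multiplications
Strassen's algorithm: 7^(log2(1024)) = 7^10 = 282475249 multiplications
Savings: 449455096 - 282475249 = 166979847 multiplications

Standard: 449455096 multiplications (766^3). Strassen: 282475249 multiplications (7^10, after padding to 1024x1024). Strassen reduces 8 recursive multiplications to 7 at each level.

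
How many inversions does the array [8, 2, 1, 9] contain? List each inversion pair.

Finding inversions in [8, 2, 1, 9]:

(0, 1): arr[0]=8 > arr[1]=2
(0, 2): arr[0]=8 > arr[2]=1
(1, 2): arr[1]=2 > arr[2]=1

Total inversions: 3

The array has 3 inversion(s): (0,1), (0,2), (1,2). Each pair (i,j) satisfies i < j and arr[i] > arr[j].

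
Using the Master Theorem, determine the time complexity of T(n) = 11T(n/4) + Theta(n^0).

Master Theorem for T(n) = 11T(n/4) + O(n^0):

a = 11, b = 4, c = 0
log_b(a) = log_4(11) = 1.7297

Case 1: c = 0 < log_4(11) = 1.7297
T(n) = O(n^(log_4 11))

For T(n) = 11T(n/4) + O(n^0): log_4(11) = 1.7297. This is Case 1 of the Master Theorem (c < log_b(a), work dominated by leaves), giving O(n^(log_4 11)).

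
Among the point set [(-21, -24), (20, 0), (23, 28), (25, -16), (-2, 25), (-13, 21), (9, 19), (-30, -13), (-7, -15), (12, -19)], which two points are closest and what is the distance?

Computing all pairwise distances among 10 points:

d((-21, -24), (20, 0)) = 47.5079
d((-21, -24), (23, 28)) = 68.1175
d((-21, -24), (25, -16)) = 46.6905
d((-21, -24), (-2, 25)) = 52.5547
d((-21, -24), (-13, 21)) = 45.7056
d((-21, -24), (9, 19)) = 52.4309
d((-21, -24), (-30, -13)) = 14.2127
d((-21, -24), (-7, -15)) = 16.6433
d((-21, -24), (12, -19)) = 33.3766
d((20, 0), (23, 28)) = 28.1603
d((20, 0), (25, -16)) = 16.7631
d((20, 0), (-2, 25)) = 33.3017
d((20, 0), (-13, 21)) = 39.1152
d((20, 0), (9, 19)) = 21.9545
d((20, 0), (-30, -13)) = 51.6624
d((20, 0), (-7, -15)) = 30.8869
d((20, 0), (12, -19)) = 20.6155
d((23, 28), (25, -16)) = 44.0454
d((23, 28), (-2, 25)) = 25.1794
d((23, 28), (-13, 21)) = 36.6742
d((23, 28), (9, 19)) = 16.6433
d((23, 28), (-30, -13)) = 67.0075
d((23, 28), (-7, -15)) = 52.4309
d((23, 28), (12, -19)) = 48.2701
d((25, -16), (-2, 25)) = 49.0918
d((25, -16), (-13, 21)) = 53.0377
d((25, -16), (9, 19)) = 38.4838
d((25, -16), (-30, -13)) = 55.0818
d((25, -16), (-7, -15)) = 32.0156
d((25, -16), (12, -19)) = 13.3417
d((-2, 25), (-13, 21)) = 11.7047 <-- minimum
d((-2, 25), (9, 19)) = 12.53
d((-2, 25), (-30, -13)) = 47.2017
d((-2, 25), (-7, -15)) = 40.3113
d((-2, 25), (12, -19)) = 46.1736
d((-13, 21), (9, 19)) = 22.0907
d((-13, 21), (-30, -13)) = 38.0132
d((-13, 21), (-7, -15)) = 36.4966
d((-13, 21), (12, -19)) = 47.1699
d((9, 19), (-30, -13)) = 50.448
d((9, 19), (-7, -15)) = 37.5766
d((9, 19), (12, -19)) = 38.1182
d((-30, -13), (-7, -15)) = 23.0868
d((-30, -13), (12, -19)) = 42.4264
d((-7, -15), (12, -19)) = 19.4165

Closest pair: (-2, 25) and (-13, 21) with distance 11.7047

The closest pair is (-2, 25) and (-13, 21) with Euclidean distance 11.7047. For 10 points, brute-force pairwise comparison is shown above. For large n, the divide-and-conquer algorithm (sort by x, recurse on halves, check the dividing strip) achieves O(n log n).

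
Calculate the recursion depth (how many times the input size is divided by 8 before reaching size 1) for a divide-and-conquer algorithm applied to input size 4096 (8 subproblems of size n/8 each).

For divide and conquer with division factor 8:

Problem sizes at each level:
Level 0: 4096
Level 1: 512
Level 2: 64
Level 3: 8
Level 4: 1

The root is level 0 and the size-1 base case is level 4 (the tree spans levels 0 through 4, i.e. 5 levels counting the root), so the depth is the number of divisions: log_8(4096) = 4

The recursion tree depth is log_8(4096) = 4. At each level, the problem size is divided by 8, so it takes 4 divisions to reduce to a base case of size 1. The algorithm makes 8 recursive calls at each level.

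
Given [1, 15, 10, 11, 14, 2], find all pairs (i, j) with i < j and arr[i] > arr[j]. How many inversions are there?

Finding inversions in [1, 15, 10, 11, 14, 2]:

(1, 2): arr[1]=15 > arr[2]=10
(1, 3): arr[1]=15 > arr[3]=11
(1, 4): arr[1]=15 > arr[4]=14
(1, 5): arr[1]=15 > arr[5]=2
(2, 5): arr[2]=10 > arr[5]=2
(3, 5): arr[3]=11 > arr[5]=2
(4, 5): arr[4]=14 > arr[5]=2

Total inversions: 7

The array has 7 inversion(s): (1,2), (1,3), (1,4), (1,5), (2,5), (3,5), (4,5). Each pair (i,j) satisfies i < j and arr[i] > arr[j].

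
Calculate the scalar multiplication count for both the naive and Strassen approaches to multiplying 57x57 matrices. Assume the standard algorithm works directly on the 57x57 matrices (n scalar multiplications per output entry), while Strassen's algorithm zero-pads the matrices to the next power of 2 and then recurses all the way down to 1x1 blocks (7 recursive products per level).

Matrix multiplication for 57x57 matrices:

Strassen's algorithm requires power-of-2 dimensions. Pad 57x57 to 64x64 (next power of 2).

Standard algorithm: 57^3 = 185193 multiplications
Strassen's algorithm: 7^(log2(64)) = 7^6 = 117649 multiplications
Savings: 185193 - 117649 = 67544 multiplications

Standard: 185193 multiplications (57^3). Strassen: 117649 multiplications (7^6, after padding to 64x64). Strassen reduces 8 recursive multiplications to 7 at each level.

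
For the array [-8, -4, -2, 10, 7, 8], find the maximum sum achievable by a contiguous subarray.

Using Kadane's algorithm on [-8, -4, -2, 10, 7, 8]:

Scanning through the array:
Position 1 (value -4): max_ending_here = -4, max_so_far = -4
Position 2 (value -2): max_ending_here = -2, max_so_far = -2
Position 3 (value 10): max_ending_here = 10, max_so_far = 10
Position 4 (value 7): max_ending_here = 17, max_so_far = 17
Position 5 (value 8): max_ending_here = 25, max_so_far = 25

Maximum subarray: [10, 7, 8]
Maximum sum: 25

The maximum subarray is [10, 7, 8] with sum 25. This subarray runs from index 3 to index 5.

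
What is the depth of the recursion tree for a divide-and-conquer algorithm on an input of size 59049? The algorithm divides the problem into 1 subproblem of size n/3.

For divide and conquer with division factor 3:

Problem sizes at each level:
Level 0: 59049
Level 1: 19683
Level 2: 6561
Level 3: 2187
Level 4: 729
Level 5: 243
Level 6: 81
Level 7: 27
Level 8: 9
Level 9: 3
Level 10: 1

The root is level 0 and the size-1 base case is level 10 (the tree spans levels 0 through 10, i.e. 11 levels counting the root), so the depth is the number of divisions: log_3(59049) = 10

The recursion tree depth is log_3(59049) = 10. At each level, the problem size is divided by 3, so it takes 10 divisions to reduce to a base case of size 1. The algorithm makes 1 recursive call at each level.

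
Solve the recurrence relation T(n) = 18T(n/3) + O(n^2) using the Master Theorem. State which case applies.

Master Theorem for T(n) = 18T(n/3) + O(n^2):

a = 18, b = 3, c = 2
log_b(a) = log_3(18) = 2.6309

Case 1: c = 2 < log_3(18) = 2.6309
T(n) = O(n^(log_3 18))

For T(n) = 18T(n/3) + O(n^2): log_3(18) = 2.6309. This is Case 1 of the Master Theorem (c < log_b(a), work dominated by leaves), giving O(n^(log_3 18)).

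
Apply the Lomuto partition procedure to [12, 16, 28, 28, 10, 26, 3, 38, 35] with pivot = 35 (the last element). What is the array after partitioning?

Lomuto partition with pivot = 35:

Initial array: [12, 16, 28, 28, 10, 26, 3, 38, 35]

arr[0]=12 <= 35: swap with position 0, array becomes [12, 16, 28, 28, 10, 26, 3, 38, 35]
arr[1]=16 <= 35: swap with position 1, array becomes [12, 16, 28, 28, 10, 26, 3, 38, 35]
arr[2]=28 <= 35: swap with position 2, array becomes [12, 16, 28, 28, 10, 26, 3, 38, 35]
arr[3]=28 <= 35: swap with position 3, array becomes [12, 16, 28, 28, 10, 26, 3, 38, 35]
arr[4]=10 <= 35: swap with position 4, array becomes [12, 16, 28, 28, 10, 26, 3, 38, 35]
arr[5]=26 <= 35: swap with position 5, array becomes [12, 16, 28, 28, 10, 26, 3, 38, 35]
arr[6]=3 <= 35: swap with position 6, array becomes [12, 16, 28, 28, 10, 26, 3, 38, 35]
arr[7]=38 > 35: no swap

Place pivot at position 7: [12, 16, 28, 28, 10, 26, 3, 35, 38]
Pivot position: 7

After partitioning with pivot 35, the array becomes [12, 16, 28, 28, 10, 26, 3, 35, 38]. The pivot is placed at index 7. All elements to the left of the pivot are <= 35, and all elements to the right are > 35.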